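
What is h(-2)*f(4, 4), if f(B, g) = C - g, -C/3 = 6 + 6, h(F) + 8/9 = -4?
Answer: 1760/9 ≈ 195.56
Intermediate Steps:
h(F) = -44/9 (h(F) = -8/9 - 4 = -44/9)
C = -36 (C = -3*(6 + 6) = -3*12 = -36)
f(B, g) = -36 - g
h(-2)*f(4, 4) = -44*(-36 - 1*4)/9 = -44*(-36 - 4)/9 = -44/9*(-40) = 1760/9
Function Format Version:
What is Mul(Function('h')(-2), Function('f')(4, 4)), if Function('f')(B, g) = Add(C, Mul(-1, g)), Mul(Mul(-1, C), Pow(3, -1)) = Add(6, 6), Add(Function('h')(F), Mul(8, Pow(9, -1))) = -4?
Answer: Rational(1760, 9) ≈ 195.56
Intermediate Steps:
Function('h')(F) = Rational(-44, 9) (Function('h')(F) = Add(Rational(-8, 9), -4) = Rational(-44, 9))
C = -36 (C = Mul(-3, Add(6, 6)) = Mul(-3, 12) = -36)
Function('f')(B, g) = Add(-36, Mul(-1, g))
Mul(Function('h')(-2), Function('f')(4, 4)) = Mul(Rational(-44, 9), Add(-36, Mul(-1, 4))) = Mul(Rational(-44, 9), Add(-36, -4)) = Mul(Rational(-44, 9), -40) = Rational(1760, 9)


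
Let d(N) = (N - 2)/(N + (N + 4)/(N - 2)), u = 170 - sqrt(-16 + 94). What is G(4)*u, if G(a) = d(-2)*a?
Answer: 1088 - 32*sqrt(78)/5 ≈ 1031.5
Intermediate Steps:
u = 170 - sqrt(78) ≈ 161.17
d(N) = (-2 + N)/(N + (4 + N)/(-2 + N))
G(a) = 8*a/5 (G(a) = ((-2 - 2)**2/(4 + (-2)**2 - 1*(-2)))*a = ((-4)**2/(4 + 4 + 2))*a = (16/10)*a = (16*(1/10))*a = 8*a/5)
G(4)*u = ((8/5)*4)*(170 - sqrt(78)) = 32*(170 - sqrt(78))/5 = 1088 - 32*sqrt(78)/5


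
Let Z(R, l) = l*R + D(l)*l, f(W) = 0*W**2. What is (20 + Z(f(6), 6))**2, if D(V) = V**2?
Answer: 55696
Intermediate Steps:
f(W) = 0
Z(R, l) = l**3 + R*l (Z(R, l) = l*R + l**2*l = R*l + l**3 = l**3 + R*l)
(20 + Z(f(6), 6))**2 = (20 + 6*(0 + 6**2))**2 = (20 + 6*(0 + 36))**2 = (20 + 6*36)**2 = (20 + 216)**2 = 236**2 = 55696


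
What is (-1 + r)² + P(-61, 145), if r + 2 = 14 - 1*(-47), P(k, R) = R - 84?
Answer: 3425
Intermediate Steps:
P(k, R) = -84 + R
r = 59 (r = -2 + (14 - 1*(-47)) = -2 + (14 + 47) = -2 + 61 = 59)
(-1 + r)² + P(-61, 145) = (-1 + 59)² + (-84 + 145) = 58² + 61 = 3364 + 61 = 3425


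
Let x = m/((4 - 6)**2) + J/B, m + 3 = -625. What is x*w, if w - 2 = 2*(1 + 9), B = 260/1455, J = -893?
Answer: -2948297/26 ≈ -1.1340e+5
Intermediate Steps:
m = -628 (m = -3 - 625 = -628)
B = 52/291 (B = 260*(1/1455) = 52/291 ≈ 0.17869)
x = -268027/52 (x = -628/(4 - 6)**2 - 893/52/291 = -628/((-2)**2) - 893*291/52 = -628/4 - 259863/52 = -628*1/4 - 259863/52 = -157 - 259863/52 = -268027/52 ≈ -5154.4)
w = 22 (w = 2 + 2*(1 + 9) = 2 + 2*10 = 2 + 20 = 22)
x*w = -268027/52*22 = -2948297/26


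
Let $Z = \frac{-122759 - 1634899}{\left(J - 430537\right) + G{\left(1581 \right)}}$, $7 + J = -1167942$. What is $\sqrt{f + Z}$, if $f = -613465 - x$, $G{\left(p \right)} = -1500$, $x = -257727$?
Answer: $\frac{i \sqrt{227667632694782965}}{799993} \approx 596.44 i$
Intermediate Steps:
$J = -1167949$ ($J = -7 - 1167942 = -1167949$)
$f = -355738$ ($f = -613465 - -257727 = -613465 + 257727 = -355738$)
$Z = \frac{878829}{799993}$ ($Z = \frac{-122759 - 1634899}{\left(-1167949 - 430537\right) - 1500} = - \frac{1757658}{\left(-1167949 - 430537\right) - 1500} = - \frac{1757658}{-1598486 - 1500} = - \frac{1757658}{-1599986} = \left(-1757658\right) \left(- \frac{1}{1599986}\right) = \frac{878829}{799993} \approx 1.0985$)
$\sqrt{f + Z} = \sqrt{-355738 + \frac{878829}{799993}} = \sqrt{- \frac{284587031005}{799993}} = \frac{i \sqrt{227667632694782965}}{799993}$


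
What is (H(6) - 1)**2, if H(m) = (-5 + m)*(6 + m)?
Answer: 121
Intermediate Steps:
(H(6) - 1)**2 = ((-30 + 6 + 6**2) - 1)**2 = ((-30 + 6 + 36) - 1)**2 = (12 - 1)**2 = 11**2 = 121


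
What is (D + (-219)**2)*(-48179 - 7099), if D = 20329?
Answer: -3774934620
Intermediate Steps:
(D + (-219)**2)*(-48179 - 7099) = (20329 + (-219)**2)*(-48179 - 7099) = (20329 + 47961)*(-55278) = 68290*(-55278) = -3774934620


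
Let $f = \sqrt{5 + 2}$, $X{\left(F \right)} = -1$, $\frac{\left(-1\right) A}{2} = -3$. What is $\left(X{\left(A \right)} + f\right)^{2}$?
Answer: $\left(1 - \sqrt{7}\right)^{2} \approx 2.7085$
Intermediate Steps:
$A = 6$ ($A = \left(-2\right) \left(-3\right) = 6$)
$f = \sqrt{7} \approx 2.6458$
$\left(X{\left(A \right)} + f\right)^{2} = \left(-1 + \sqrt{7}\right)^{2}$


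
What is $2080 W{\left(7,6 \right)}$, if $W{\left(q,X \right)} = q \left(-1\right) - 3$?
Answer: $-20800$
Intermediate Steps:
$W{\left(q,X \right)} = -3 - q$ ($W{\left(q,X \right)} = - q - 3 = -3 - q$)
$2080 W{\left(7,6 \right)} = 2080 \left(-3 - 7\right) = 2080 \left(-10\right) = -20800$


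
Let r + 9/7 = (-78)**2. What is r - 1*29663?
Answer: -165062/7 ≈ -23580.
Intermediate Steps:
r = 42579/7 (r = -9/7 + (-78)**2 = -9/7 + 6084 = 42579/7 ≈ 6082.7)
r - 1*29663 = 42579/7 - 1*29663 = 42579/7 - 29663 = -165062/7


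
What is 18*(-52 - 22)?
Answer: -1332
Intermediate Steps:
18*(-52 - 22) = 18*(-74) = -1332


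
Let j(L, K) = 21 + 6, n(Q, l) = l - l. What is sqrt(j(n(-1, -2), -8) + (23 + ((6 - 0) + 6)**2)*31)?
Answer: 2*sqrt(1301) ≈ 72.139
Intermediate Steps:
n(Q, l) = 0
j(L, K) = 27
sqrt(j(n(-1, -2), -8) + (23 + ((6 - 0) + 6)**2)*31) = sqrt(27 + (23 + ((6 - 0) + 6)**2)*31) = sqrt(27 + (23 + ((6 - 1*0) + 6)**2)*31) = sqrt(27 + (23 + ((6 + 0) + 6)**2)*31) = sqrt(27 + (23 + (6 + 6)**2)*31) = sqrt(27 + (23 + 12**2)*31) = sqrt(27 + (23 + 144)*31) = sqrt(27 + 167*31) = sqrt(27 + 5177) = sqrt(5204) = 2*sqrt(1301)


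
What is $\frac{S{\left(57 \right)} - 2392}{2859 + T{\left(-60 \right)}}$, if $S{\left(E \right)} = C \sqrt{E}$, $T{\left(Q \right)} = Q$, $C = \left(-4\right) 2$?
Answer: $- \frac{2392}{2799} - \frac{8 \sqrt{57}}{2799} \approx -0.87617$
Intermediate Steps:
$C = -8$
$S{\left(E \right)} = - 8 \sqrt{E}$
$\frac{S{\left(57 \right)} - 2392}{2859 + T{\left(-60 \right)}} = \frac{- 8 \sqrt{57} - 2392}{2859 - 60} = \frac{-2392 - 8 \sqrt{57}}{2799} = \left(-2392 - 8 \sqrt{57}\right) \frac{1}{2799} = - \frac{2392}{2799} - \frac{8 \sqrt{57}}{2799}$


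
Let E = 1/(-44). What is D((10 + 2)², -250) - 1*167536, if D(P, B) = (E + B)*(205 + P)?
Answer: -11210933/44 ≈ -2.5479e+5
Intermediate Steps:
E = -1/44 ≈ -0.022727
D(P, B) = (205 + P)*(-1/44 + B) (D(P, B) = (-1/44 + B)*(205 + P) = (205 + P)*(-1/44 + B))
D((10 + 2)², -250) - 1*167536 = (-205/44 + 205*(-250) - (10 + 2)²/44 - 250*(10 + 2)²) - 1*167536 = (-205/44 - 51250 - 1/44*12² - 250*12²) - 167536 = (-205/44 - 51250 - 1/44*144 - 250*144) - 167536 = (-205/44 - 51250 - 36/11 - 36000) - 167536 = -3839349/44 - 167536 = -11210933/44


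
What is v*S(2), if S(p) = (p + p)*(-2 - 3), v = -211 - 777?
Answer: 19760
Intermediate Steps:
v = -988
S(p) = -10*p (S(p) = (2*p)*(-5) = -10*p)
v*S(2) = -(-9880)*2 = -988*(-20) = 19760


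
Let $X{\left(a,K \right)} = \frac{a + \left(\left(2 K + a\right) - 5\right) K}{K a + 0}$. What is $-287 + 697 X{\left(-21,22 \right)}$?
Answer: $- \frac{131323}{154} \approx -852.75$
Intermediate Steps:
$X{\left(a,K \right)} = \frac{a + K \left(-5 + a + 2 K\right)}{K a}$ ($X{\left(a,K \right)} = \frac{a + \left(\left(a + 2 K\right) - 5\right) K}{K a} = \left(a + \left(-5 + a + 2 K\right) K\right) \frac{1}{K a} = \left(a + K \left(-5 + a + 2 K\right)\right) \frac{1}{K a} = \frac{a + K \left(-5 + a + 2 K\right)}{K a}$)
$-287 + 697 X{\left(-21,22 \right)} = -287 + 697 \left(1 + \frac{1}{22} - \frac{5}{-21} + 2 \cdot 22 \frac{1}{-21}\right) = -287 + 697 \left(1 + \frac{1}{22} - - \frac{5}{21} + 2 \cdot 22 \left(- \frac{1}{21}\right)\right) = -287 + 697 \left(1 + \frac{1}{22} + \frac{5}{21} - \frac{44}{21}\right) = -287 + 697 \left(- \frac{125}{154}\right) = -287 - \frac{87125}{154} = - \frac{131323}{154}$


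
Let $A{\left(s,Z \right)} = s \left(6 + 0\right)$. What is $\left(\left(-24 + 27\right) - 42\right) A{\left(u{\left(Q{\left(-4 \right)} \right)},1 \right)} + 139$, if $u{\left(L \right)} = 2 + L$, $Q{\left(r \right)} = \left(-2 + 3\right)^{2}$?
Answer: $-563$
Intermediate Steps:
$Q{\left(r \right)} = 1$ ($Q{\left(r \right)} = 1^{2} = 1$)
$A{\left(s,Z \right)} = 6 s$ ($A{\left(s,Z \right)} = s 6 = 6 s$)
$\left(\left(-24 + 27\right) - 42\right) A{\left(u{\left(Q{\left(-4 \right)} \right)},1 \right)} + 139 = \left(\left(-24 + 27\right) - 42\right) 6 \left(2 + 1\right) + 139 = \left(3 - 42\right) 6 \cdot 3 + 139 = \left(-39\right) 18 + 139 = -702 + 139 = -563$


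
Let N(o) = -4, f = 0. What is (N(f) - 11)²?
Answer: 225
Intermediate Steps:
(N(f) - 11)² = (-4 - 11)² = (-15)² = 225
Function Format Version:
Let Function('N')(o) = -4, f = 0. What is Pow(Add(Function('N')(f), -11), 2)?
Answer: 225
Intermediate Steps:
Pow(Add(Function('N')(f), -11), 2) = Pow(Add(-4, -11), 2) = Pow(-15, 2) = 225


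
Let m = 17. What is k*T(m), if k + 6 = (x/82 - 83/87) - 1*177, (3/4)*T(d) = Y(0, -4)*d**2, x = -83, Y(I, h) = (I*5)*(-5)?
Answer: 0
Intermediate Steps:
Y(I, h) = -25*I (Y(I, h) = (5*I)*(-5) = -25*I)
T(d) = 0 (T(d) = 4*((-25*0)*d**2)/3 = 4*(0*d**2)/3 = (4/3)*0 = 0)
k = -1319549/7134 (k = -6 + ((-83/82 - 83/87) - 1*177) = -6 + ((-83*1/82 - 83*1/87) - 177) = -6 + ((-83/82 - 83/87) - 177) = -6 + (-14027/7134 - 177) = -6 - 1276745/7134 = -1319549/7134 ≈ -184.97)
k*T(m) = -1319549/7134*0 = 0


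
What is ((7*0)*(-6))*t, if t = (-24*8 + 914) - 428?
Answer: 0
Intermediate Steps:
t = 294 (t = (-192 + 914) - 428 = 722 - 428 = 294)
((7*0)*(-6))*t = ((7*0)*(-6))*294 = (0*(-6))*294 = 0*294 = 0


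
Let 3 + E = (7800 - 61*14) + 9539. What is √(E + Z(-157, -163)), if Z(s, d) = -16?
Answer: √16466 ≈ 128.32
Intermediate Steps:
E = 16482 (E = -3 + ((7800 - 61*14) + 9539) = -3 + ((7800 - 854) + 9539) = -3 + (6946 + 9539) = -3 + 16485 = 16482)
√(E + Z(-157, -163)) = √(16482 - 16) = √16466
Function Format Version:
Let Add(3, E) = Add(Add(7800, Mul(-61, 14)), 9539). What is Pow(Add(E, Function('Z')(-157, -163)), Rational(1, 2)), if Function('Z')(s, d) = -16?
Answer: Pow(16466, Rational(1, 2)) ≈ 128.32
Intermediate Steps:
E = 16482 (E = Add(-3, Add(Add(7800, Mul(-61, 14)), 9539)) = Add(-3, Add(Add(7800, -854), 9539)) = Add(-3, Add(6946, 9539)) = Add(-3, 16485) = 16482)
Pow(Add(E, Function('Z')(-157, -163)), Rational(1, 2)) = Pow(Add(16482, -16), Rational(1, 2)) = Pow(16466, Rational(1, 2))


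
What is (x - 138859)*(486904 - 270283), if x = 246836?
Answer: 23390085717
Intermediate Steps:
(x - 138859)*(486904 - 270283) = (246836 - 138859)*(486904 - 270283) = 107977*216621 = 23390085717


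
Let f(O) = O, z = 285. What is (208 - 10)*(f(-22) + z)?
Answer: 52074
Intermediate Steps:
(208 - 10)*(f(-22) + z) = (208 - 10)*(-22 + 285) = 198*263 = 52074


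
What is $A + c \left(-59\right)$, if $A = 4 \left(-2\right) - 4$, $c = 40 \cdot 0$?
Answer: $-12$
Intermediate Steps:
$c = 0$
$A = -12$ ($A = -8 - 4 = -12$)
$A + c \left(-59\right) = -12 + 0 \left(-59\right) = -12 + 0 = -12$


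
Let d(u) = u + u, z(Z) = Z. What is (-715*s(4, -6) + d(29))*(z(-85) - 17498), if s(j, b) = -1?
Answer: -13591659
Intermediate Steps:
d(u) = 2*u
(-715*s(4, -6) + d(29))*(z(-85) - 17498) = (-715*(-1) + 2*29)*(-85 - 17498) = (715 + 58)*(-17583) = 773*(-17583) = -13591659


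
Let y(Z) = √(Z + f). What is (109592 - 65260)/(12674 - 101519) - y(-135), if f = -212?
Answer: -44332/88845 - I*√347 ≈ -0.49898 - 18.628*I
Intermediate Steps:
y(Z) = √(-212 + Z) (y(Z) = √(Z - 212) = √(-212 + Z))
(109592 - 65260)/(12674 - 101519) - y(-135) = (109592 - 65260)/(12674 - 101519) - √(-212 - 135) = 44332/(-88845) - √(-347) = 44332*(-1/88845) - I*√347 = -44332/88845 - I*√347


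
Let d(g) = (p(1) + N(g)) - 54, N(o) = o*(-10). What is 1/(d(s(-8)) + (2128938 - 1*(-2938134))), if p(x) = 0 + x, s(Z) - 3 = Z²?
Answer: 1/5066349 ≈ 1.9738e-7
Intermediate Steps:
N(o) = -10*o
s(Z) = 3 + Z²
p(x) = x
d(g) = -53 - 10*g (d(g) = (1 - 10*g) - 54 = -53 - 10*g)
1/(d(s(-8)) + (2128938 - 1*(-2938134))) = 1/((-53 - 10*(3 + (-8)²)) + (2128938 - 1*(-2938134))) = 1/((-53 - 10*(3 + 64)) + (2128938 + 2938134)) = 1/((-53 - 10*67) + 5067072) = 1/((-53 - 670) + 5067072) = 1/(-723 + 5067072) = 1/5066349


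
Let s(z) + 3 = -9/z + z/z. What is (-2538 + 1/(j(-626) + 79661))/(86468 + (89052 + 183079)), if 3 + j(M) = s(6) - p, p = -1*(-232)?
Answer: -403148608/56961658155 ≈ -0.0070775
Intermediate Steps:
p = 232
s(z) = -2 - 9/z (s(z) = -3 + (-9/z + z/z) = -3 + (-9/z + 1) = -3 + (1 - 9/z) = -2 - 9/z)
j(M) = -477/2 (j(M) = -3 + ((-2 - 9/6) - 1*232) = -3 + ((-2 - 9*⅙) - 232) = -3 + ((-2 - 3/2) - 232) = -3 + (-7/2 - 232) = -3 - 471/2 = -477/2)
(-2538 + 1/(j(-626) + 79661))/(86468 + (89052 + 183079)) = (-2538 + 1/(-477/2 + 79661))/(86468 + (89052 + 183079)) = (-2538 + 1/(158845/2))/(86468 + 272131) = (-2538 + 2/158845)/358599 = -403148608/158845*1/358599 = -403148608/56961658155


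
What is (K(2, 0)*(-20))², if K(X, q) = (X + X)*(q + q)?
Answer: 0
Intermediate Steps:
K(X, q) = 4*X*q (K(X, q) = (2*X)*(2*q) = 4*X*q)
(K(2, 0)*(-20))² = ((4*2*0)*(-20))² = (0*(-20))² = 0² = 0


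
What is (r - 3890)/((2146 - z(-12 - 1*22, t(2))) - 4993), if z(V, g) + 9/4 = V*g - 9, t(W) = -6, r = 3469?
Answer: 1684/12159 ≈ 0.13850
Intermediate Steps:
z(V, g) = -45/4 + V*g (z(V, g) = -9/4 + (V*g - 9) = -9/4 + (-9 + V*g) = -45/4 + V*g)
(r - 3890)/((2146 - z(-12 - 1*22, t(2))) - 4993) = (3469 - 3890)/((2146 - (-45/4 + (-12 - 1*22)*(-6))) - 4993) = -421/((2146 - (-45/4 + (-12 - 22)*(-6))) - 4993) = -421/((2146 - (-45/4 - 34*(-6))) - 4993) = -421/((2146 - (-45/4 + 204)) - 4993) = -421/((2146 - 1*771/4) - 4993) = -421/((2146 - 771/4) - 4993) = -421/(7813/4 - 4993) = -421/(-12159/4) = -421*(-4/12159) = 1684/12159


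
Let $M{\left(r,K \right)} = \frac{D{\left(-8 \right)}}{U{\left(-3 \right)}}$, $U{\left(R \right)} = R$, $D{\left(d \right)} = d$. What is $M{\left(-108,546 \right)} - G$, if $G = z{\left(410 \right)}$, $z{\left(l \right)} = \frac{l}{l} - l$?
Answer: $\frac{1235}{3} \approx 411.67$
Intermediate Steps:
$M{\left(r,K \right)} = \frac{8}{3}$ ($M{\left(r,K \right)} = - \frac{8}{-3} = \left(-8\right) \left(- \frac{1}{3}\right) = \frac{8}{3}$)
$z{\left(l \right)} = 1 - l$
$G = -409$ ($G = 1 - 410 = -409$)
$M{\left(-108,546 \right)} - G = \frac{8}{3} - -409 = \frac{8}{3} + 409 = \frac{1235}{3}$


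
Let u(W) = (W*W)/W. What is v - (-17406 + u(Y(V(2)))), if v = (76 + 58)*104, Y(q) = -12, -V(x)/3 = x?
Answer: 31354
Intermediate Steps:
V(x) = -3*x
u(W) = W (u(W) = W²/W = W)
v = 13936 (v = 134*104 = 13936)
v - (-17406 + u(Y(V(2)))) = 13936 - (-17406 - 12) = 13936 - 1*(-17418) = 13936 + 17418 = 31354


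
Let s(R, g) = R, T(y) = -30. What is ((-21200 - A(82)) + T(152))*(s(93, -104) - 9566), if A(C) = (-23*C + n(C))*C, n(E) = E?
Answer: -1200210154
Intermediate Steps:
A(C) = -22*C**2 (A(C) = (-23*C + C)*C = (-22*C)*C = -22*C**2)
((-21200 - A(82)) + T(152))*(s(93, -104) - 9566) = ((-21200 - (-22)*82**2) - 30)*(93 - 9566) = ((-21200 - (-22)*6724) - 30)*(-9473) = ((-21200 - 1*(-147928)) - 30)*(-9473) = ((-21200 + 147928) - 30)*(-9473) = (126728 - 30)*(-9473) = 126698*(-9473) = -1200210154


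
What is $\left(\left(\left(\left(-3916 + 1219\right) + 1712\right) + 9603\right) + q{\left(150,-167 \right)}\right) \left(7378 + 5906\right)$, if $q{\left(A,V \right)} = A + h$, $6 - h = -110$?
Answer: $118015056$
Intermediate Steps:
$h = 116$ ($h = 6 - -110 = 6 + 110 = 116$)
$q{\left(A,V \right)} = 116 + A$ ($q{\left(A,V \right)} = A + 116 = 116 + A$)
$\left(\left(\left(\left(-3916 + 1219\right) + 1712\right) + 9603\right) + q{\left(150,-167 \right)}\right) \left(7378 + 5906\right) = \left(\left(\left(\left(-3916 + 1219\right) + 1712\right) + 9603\right) + \left(116 + 150\right)\right) \left(7378 + 5906\right) = \left(\left(\left(-2697 + 1712\right) + 9603\right) + 266\right) 13284 = \left(\left(-985 + 9603\right) + 266\right) 13284 = \left(8618 + 266\right) 13284 = 8884 \cdot 13284 = 118015056$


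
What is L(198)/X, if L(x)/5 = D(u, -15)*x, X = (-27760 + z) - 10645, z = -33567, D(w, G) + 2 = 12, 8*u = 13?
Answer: -2475/17993 ≈ -0.13755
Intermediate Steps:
u = 13/8 (u = (1/8)*13 = 13/8 ≈ 1.6250)
D(w, G) = 10 (D(w, G) = -2 + 12 = 10)
X = -71972 (X = (-27760 - 33567) - 10645 = -61327 - 10645 = -71972)
L(x) = 50*x (L(x) = 5*(10*x) = 50*x)
L(198)/X = (50*198)/(-71972) = 9900*(-1/71972) = -2475/17993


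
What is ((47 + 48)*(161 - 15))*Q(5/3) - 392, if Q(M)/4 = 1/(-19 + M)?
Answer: -46706/13 ≈ -3592.8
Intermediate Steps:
Q(M) = 4/(-19 + M)
((47 + 48)*(161 - 15))*Q(5/3) - 392 = ((47 + 48)*(161 - 15))*(4/(-19 + 5/3)) - 392 = (95*146)*(4/(-19 + 5*(1/3))) - 392 = 13870*(4/(-19 + 5/3)) - 392 = 13870*(4/(-52/3)) - 392 = 13870*(4*(-3/52)) - 392 = 13870*(-3/13) - 392 = -41610/13 - 392 = -46706/13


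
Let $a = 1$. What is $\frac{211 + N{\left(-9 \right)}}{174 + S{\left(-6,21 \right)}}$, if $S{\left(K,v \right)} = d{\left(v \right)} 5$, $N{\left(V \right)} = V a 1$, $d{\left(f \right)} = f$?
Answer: $\frac{202}{279} \approx 0.72401$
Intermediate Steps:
$N{\left(V \right)} = V$ ($N{\left(V \right)} = V 1 \cdot 1 = V 1 = V$)
$S{\left(K,v \right)} = 5 v$ ($S{\left(K,v \right)} = v 5 = 5 v$)
$\frac{211 + N{\left(-9 \right)}}{174 + S{\left(-6,21 \right)}} = \frac{211 - 9}{174 + 5 \cdot 21} = \frac{202}{174 + 105} = \frac{202}{279}$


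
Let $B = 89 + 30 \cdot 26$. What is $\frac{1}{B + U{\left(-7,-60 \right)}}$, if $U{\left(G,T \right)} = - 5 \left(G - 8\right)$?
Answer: $\frac{1}{944} \approx 0.0010593$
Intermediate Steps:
$B = 869$ ($B = 89 + 780 = 869$)
$U{\left(G,T \right)} = 40 - 5 G$ ($U{\left(G,T \right)} = - 5 \left(G - 8\right) = - 5 \left(-8 + G\right) = 40 - 5 G$)
$\frac{1}{B + U{\left(-7,-60 \right)}} = \frac{1}{869 + \left(40 - -35\right)} = \frac{1}{869 + \left(40 + 35\right)} = \frac{1}{869 + 75} = \frac{1}{944}$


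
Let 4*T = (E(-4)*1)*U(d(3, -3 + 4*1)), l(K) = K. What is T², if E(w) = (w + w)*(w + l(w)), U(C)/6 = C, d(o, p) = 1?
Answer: 9216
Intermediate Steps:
U(C) = 6*C
E(w) = 4*w² (E(w) = (w + w)*(w + w) = (2*w)*(2*w) = 4*w²)
T = 96 (T = (((4*(-4)²)*1)*(6*1))/4 = (((4*16)*1)*6)/4 = ((64*1)*6)/4 = (64*6)/4 = (¼)*384 = 96)
T² = 96² = 9216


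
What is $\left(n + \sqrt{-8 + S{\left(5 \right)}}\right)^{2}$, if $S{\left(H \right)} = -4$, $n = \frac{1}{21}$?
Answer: $- \frac{5291}{441} + \frac{4 i \sqrt{3}}{21} \approx -11.998 + 0.32991 i$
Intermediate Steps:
$n = \frac{1}{21} \approx 0.047619$
$\left(n + \sqrt{-8 + S{\left(5 \right)}}\right)^{2} = \left(\frac{1}{21} + \sqrt{-8 - 4}\right)^{2} = \left(\frac{1}{21} + \sqrt{-12}\right)^{2} = \left(\frac{1}{21} + 2 i \sqrt{3}\right)^{2}$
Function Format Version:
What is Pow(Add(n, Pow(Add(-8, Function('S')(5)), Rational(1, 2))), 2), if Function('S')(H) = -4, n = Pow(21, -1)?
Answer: Add(Rational(-5291, 441), Mul(Rational(4, 21), I, Pow(3, Rational(1, 2)))) ≈ Add(-11.998, Mul(0.32991, I))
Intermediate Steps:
n = Rational(1, 21) ≈ 0.047619
Pow(Add(n, Pow(Add(-8, Function('S')(5)), Rational(1, 2))), 2) = Pow(Add(Rational(1, 21), Pow(Add(-8, -4), Rational(1, 2))), 2) = Pow(Add(Rational(1, 21), Pow(-12, Rational(1, 2))), 2) = Pow(Add(Rational(1, 21), Mul(2, I, Pow(3, Rational(1, 2)))), 2)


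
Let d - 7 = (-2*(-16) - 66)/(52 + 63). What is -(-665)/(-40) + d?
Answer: -9127/920 ≈ -9.9207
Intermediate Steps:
d = 771/115 (d = 7 + (-2*(-16) - 66)/(52 + 63) = 7 + (32 - 66)/115 = 7 - 34*1/115 = 7 - 34/115 = 771/115 ≈ 6.7043)
-(-665)/(-40) + d = -(-665)/(-40) + 771/115 = -(-665)*(-1)/40 + 771/115 = -19*7/8 + 771/115 = -133/8 + 771/115 = -9127/920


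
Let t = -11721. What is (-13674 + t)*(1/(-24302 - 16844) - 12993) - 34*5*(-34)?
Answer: 13576658240585/41146 ≈ 3.2996e+8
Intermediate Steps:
(-13674 + t)*(1/(-24302 - 16844) - 12993) - 34*5*(-34) = (-13674 - 11721)*(1/(-24302 - 16844) - 12993) - 34*5*(-34) = -25395*(1/(-41146) - 12993) - 170*(-34) = -25395*(-1/41146 - 12993) - 1*(-5780) = -25395*(-534609979/41146) + 5780 = 13576420416705/41146 + 5780 = 13576658240585/41146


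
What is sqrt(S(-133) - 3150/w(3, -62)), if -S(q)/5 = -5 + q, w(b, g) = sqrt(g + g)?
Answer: sqrt(663090 + 48825*I*sqrt(31))/31 ≈ 26.793 + 5.279*I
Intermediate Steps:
w(b, g) = sqrt(2)*sqrt(g) (w(b, g) = sqrt(2*g) = sqrt(2)*sqrt(g))
S(q) = 25 - 5*q (S(q) = -5*(-5 + q) = 25 - 5*q)
sqrt(S(-133) - 3150/w(3, -62)) = sqrt((25 - 5*(-133)) - 3150*(-I*sqrt(31)/62)) = sqrt((25 + 665) - 3150*(-I*sqrt(31)/62)) = sqrt(690 - 3150*(-I*sqrt(31)/62)) = sqrt(690 - (-1575)*I*sqrt(31)/31) = sqrt(690 + 1575*I*sqrt(31)/31)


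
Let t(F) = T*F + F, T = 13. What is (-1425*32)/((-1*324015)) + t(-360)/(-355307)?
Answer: 1189002320/7674986507 ≈ 0.15492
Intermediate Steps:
t(F) = 14*F (t(F) = 13*F + F = 14*F)
(-1425*32)/((-1*324015)) + t(-360)/(-355307) = (-1425*32)/((-1*324015)) + (14*(-360))/(-355307) = -45600/(-324015) - 5040*(-1/355307) = -45600*(-1/324015) + 5040/355307 = 3040/21601 + 5040/355307 = 1189002320/7674986507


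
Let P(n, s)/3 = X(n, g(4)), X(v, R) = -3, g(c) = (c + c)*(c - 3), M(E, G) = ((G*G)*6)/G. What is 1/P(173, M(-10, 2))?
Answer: -1/9 ≈ -0.11111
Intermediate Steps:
M(E, G) = 6*G (M(E, G) = (G**2*6)/G = (6*G**2)/G = 6*G)
g(c) = 2*c*(-3 + c) (g(c) = (2*c)*(-3 + c) = 2*c*(-3 + c))
P(n, s) = -9 (P(n, s) = 3*(-3) = -9)
1/P(173, M(-10, 2)) = 1/(-9) = -1/9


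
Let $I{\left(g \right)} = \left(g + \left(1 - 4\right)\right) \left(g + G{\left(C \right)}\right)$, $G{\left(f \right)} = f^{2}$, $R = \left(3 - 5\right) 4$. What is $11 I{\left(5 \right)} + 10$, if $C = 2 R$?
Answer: $5752$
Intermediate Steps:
$R = -8$ ($R = \left(-2\right) 4 = -8$)
$C = -16$ ($C = 2 \left(-8\right) = -16$)
$I{\left(g \right)} = \left(-3 + g\right) \left(256 + g\right)$ ($I{\left(g \right)} = \left(g + \left(1 - 4\right)\right) \left(g + \left(-16\right)^{2}\right) = \left(g - 3\right) \left(g + 256\right) = \left(-3 + g\right) \left(256 + g\right)$)
$11 I{\left(5 \right)} + 10 = 11 \left(-768 + 5^{2} + 253 \cdot 5\right) + 10 = 11 \left(-768 + 25 + 1265\right) + 10 = 11 \cdot 522 + 10 = 5742 + 10 = 5752$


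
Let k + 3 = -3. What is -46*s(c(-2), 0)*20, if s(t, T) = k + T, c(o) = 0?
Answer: 5520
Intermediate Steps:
k = -6 (k = -3 - 3 = -6)
s(t, T) = -6 + T
-46*s(c(-2), 0)*20 = -46*(-6 + 0)*20 = -46*(-6)*20 = 276*20 = 5520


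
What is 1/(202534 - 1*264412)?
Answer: -1/61878 ≈ -1.6161e-5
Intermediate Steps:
1/(202534 - 1*264412) = 1/(202534 - 264412) = 1/(-61878) = -1/61878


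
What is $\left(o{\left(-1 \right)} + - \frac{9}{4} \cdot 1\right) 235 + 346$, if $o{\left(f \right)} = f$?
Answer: $- \frac{1671}{4} \approx -417.75$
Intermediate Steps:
$\left(o{\left(-1 \right)} + - \frac{9}{4} \cdot 1\right) 235 + 346 = \left(-1 + - \frac{9}{4} \cdot 1\right) 235 + 346 = \left(-1 + \left(-9\right) \frac{1}{4} \cdot 1\right) 235 + 346 = \left(-1 - \frac{9}{4}\right) 235 + 346 = \left(- \frac{13}{4}\right) 235 + 346 = - \frac{3055}{4} + 346 = - \frac{1671}{4}$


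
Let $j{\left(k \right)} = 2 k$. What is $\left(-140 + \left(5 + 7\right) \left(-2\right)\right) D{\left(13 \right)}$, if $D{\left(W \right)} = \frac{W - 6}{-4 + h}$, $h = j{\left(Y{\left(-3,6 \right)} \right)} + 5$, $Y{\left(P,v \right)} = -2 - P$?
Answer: $- \frac{1148}{3} \approx -382.67$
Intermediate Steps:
$h = 7$ ($h = 2 \left(-2 - -3\right) + 5 = 2 \left(-2 + 3\right) + 5 = 2 \cdot 1 + 5 = 2 + 5 = 7$)
$D{\left(W \right)} = -2 + \frac{W}{3}$ ($D{\left(W \right)} = \frac{W - 6}{-4 + 7} = \frac{-6 + W}{3} = \left(-6 + W\right) \frac{1}{3} = -2 + \frac{W}{3}$)
$\left(-140 + \left(5 + 7\right) \left(-2\right)\right) D{\left(13 \right)} = \left(-140 + \left(5 + 7\right) \left(-2\right)\right) \left(-2 + \frac{1}{3} \cdot 13\right) = \left(-140 + 12 \left(-2\right)\right) \left(-2 + \frac{13}{3}\right) = \left(-140 - 24\right) \frac{7}{3} = \left(-164\right) \frac{7}{3} = - \frac{1148}{3}$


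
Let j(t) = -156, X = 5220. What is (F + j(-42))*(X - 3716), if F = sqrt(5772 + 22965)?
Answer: -234624 + 4512*sqrt(3193) ≈ 20334.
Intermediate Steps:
F = 3*sqrt(3193) (F = sqrt(28737) = 3*sqrt(3193) ≈ 169.52)
(F + j(-42))*(X - 3716) = (3*sqrt(3193) - 156)*(5220 - 3716) = (-156 + 3*sqrt(3193))*1504 = -234624 + 4512*sqrt(3193)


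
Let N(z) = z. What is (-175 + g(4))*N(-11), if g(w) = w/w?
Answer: 1914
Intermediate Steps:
g(w) = 1
(-175 + g(4))*N(-11) = (-175 + 1)*(-11) = -174*(-11) = 1914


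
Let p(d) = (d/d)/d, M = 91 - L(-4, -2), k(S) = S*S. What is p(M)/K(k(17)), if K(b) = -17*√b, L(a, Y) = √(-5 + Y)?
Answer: -13/342176 - I*√7/2395232 ≈ -3.7992e-5 - 1.1046e-6*I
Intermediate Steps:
k(S) = S²
M = 91 - I*√7 (M = 91 - √(-5 - 2) = 91 - √(-7) = 91 - I*√7 ≈ 91.0 - 2.6458*I)
p(d) = 1/d
p(M)/K(k(17)) = 1/((91 - I*√7)*((-17*√(17²)))) = 1/((91 - I*√7)*((-17*√289))) = 1/((91 - I*√7)*((-17*17))) = 1/((91 - I*√7)*(-289)) = -1/289/(91 - I*√7) = -1/(289*(91 - I*√7))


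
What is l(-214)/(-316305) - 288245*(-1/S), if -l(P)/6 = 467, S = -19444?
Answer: -30372950879/2050078140 ≈ -14.816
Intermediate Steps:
l(P) = -2802 (l(P) = -6*467 = -2802)
l(-214)/(-316305) - 288245*(-1/S) = -2802/(-316305) - 288245/((-19444*(-1))) = -2802*(-1/316305) - 288245/19444 = 934/105435 - 288245*1/19444 = 934/105435 - 288245/19444 = -30372950879/2050078140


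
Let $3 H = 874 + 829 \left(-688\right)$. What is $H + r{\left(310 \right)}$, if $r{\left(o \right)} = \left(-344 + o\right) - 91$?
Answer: $-189951$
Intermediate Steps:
$r{\left(o \right)} = -435 + o$ ($r{\left(o \right)} = \left(-344 + o\right) - 91 = -435 + o$)
$H = -189826$ ($H = \frac{874 + 829 \left(-688\right)}{3} = \frac{874 - 570352}{3} = \frac{1}{3} \left(-569478\right) = -189826$)
$H + r{\left(310 \right)} = -189826 + \left(-435 + 310\right) = -189826 - 125 = -189951$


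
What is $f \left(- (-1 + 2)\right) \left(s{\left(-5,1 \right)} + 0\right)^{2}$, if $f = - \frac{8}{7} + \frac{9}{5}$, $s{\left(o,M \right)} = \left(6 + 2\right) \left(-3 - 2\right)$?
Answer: $- \frac{7360}{7} \approx -1051.4$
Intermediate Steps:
$s{\left(o,M \right)} = -40$ ($s{\left(o,M \right)} = 8 \left(-5\right) = -40$)
$f = \frac{23}{35}$ ($f = \left(-8\right) \frac{1}{7} + 9 \cdot \frac{1}{5} = - \frac{8}{7} + \frac{9}{5} = \frac{23}{35} \approx 0.65714$)
$f \left(- (-1 + 2)\right) \left(s{\left(-5,1 \right)} + 0\right)^{2} = \frac{23 \left(- (-1 + 2)\right)}{35} \left(-40 + 0\right)^{2} = \frac{23 \left(\left(-1\right) 1\right)}{35} \left(-40\right)^{2} = \frac{23}{35} \left(-1\right) 1600 = \left(- \frac{23}{35}\right) 1600 = - \frac{7360}{7}$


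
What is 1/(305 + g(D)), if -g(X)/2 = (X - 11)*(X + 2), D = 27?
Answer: -1/623 ≈ -0.0016051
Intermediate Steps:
g(X) = -2*(-11 + X)*(2 + X) (g(X) = -2*(X - 11)*(X + 2) = -2*(-11 + X)*(2 + X))
1/(305 + g(D)) = 1/(305 + (44 - 2*27**2 + 18*27)) = 1/(305 + (44 - 2*729 + 486)) = 1/(305 + (44 - 1458 + 486)) = 1/(305 - 928) = 1/(-623) = -1/623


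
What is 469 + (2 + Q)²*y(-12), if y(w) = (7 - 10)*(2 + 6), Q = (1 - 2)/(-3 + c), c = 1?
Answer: 319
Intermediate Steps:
Q = ½ (Q = (1 - 2)/(-3 + 1) = -1/(-2) = -1*(-½) = ½ ≈ 0.50000)
y(w) = -24 (y(w) = -3*8 = -24)
469 + (2 + Q)²*y(-12) = 469 + (2 + ½)²*(-24) = 469 + (5/2)²*(-24) = 469 + (25/4)*(-24) = 469 - 150 = 319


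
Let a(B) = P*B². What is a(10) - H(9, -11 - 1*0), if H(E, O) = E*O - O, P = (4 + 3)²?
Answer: 4988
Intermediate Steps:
P = 49 (P = 7² = 49)
H(E, O) = -O + E*O
a(B) = 49*B²
a(10) - H(9, -11 - 1*0) = 49*10² - (-11 - 1*0)*(-1 + 9) = 49*100 - (-11 + 0)*8 = 4900 - (-11)*8 = 4900 - 1*(-88) = 4900 + 88 = 4988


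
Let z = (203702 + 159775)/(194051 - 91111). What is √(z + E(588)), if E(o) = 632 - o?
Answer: √125917160195/51470 ≈ 6.8943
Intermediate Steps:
z = 363477/102940 ≈ 3.5310
√(z + E(588)) = √(363477/102940 + (632 - 1*588)) = √(363477/102940 + (632 - 588)) = √(363477/102940 + 44) = √(4892837/102940) = √125917160195/51470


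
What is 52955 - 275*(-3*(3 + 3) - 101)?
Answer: 85680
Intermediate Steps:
52955 - 275*(-3*(3 + 3) - 101) = 52955 - 275*(-3*6 - 101) = 52955 - 275*(-18 - 101) = 52955 - 275*(-119) = 52955 - 1*(-32725) = 52955 + 32725 = 85680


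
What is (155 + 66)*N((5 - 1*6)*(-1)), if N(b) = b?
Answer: 221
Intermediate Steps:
(155 + 66)*N((5 - 1*6)*(-1)) = (155 + 66)*((5 - 1*6)*(-1)) = 221*((5 - 6)*(-1)) = 221*(-1*(-1)) = 221*1 = 221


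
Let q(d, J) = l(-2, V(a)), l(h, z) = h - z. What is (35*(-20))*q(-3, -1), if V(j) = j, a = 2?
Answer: 2800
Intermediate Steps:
q(d, J) = -4 (q(d, J) = -2 - 1*2 = -2 - 2 = -4)
(35*(-20))*q(-3, -1) = (35*(-20))*(-4) = -700*(-4) = 2800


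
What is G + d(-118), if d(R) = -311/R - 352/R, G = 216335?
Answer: 25528193/118 ≈ 2.1634e+5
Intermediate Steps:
d(R) = -663/R
G + d(-118) = 216335 - 663/(-118) = 216335 - 663*(-1/118) = 216335 + 663/118 = 25528193/118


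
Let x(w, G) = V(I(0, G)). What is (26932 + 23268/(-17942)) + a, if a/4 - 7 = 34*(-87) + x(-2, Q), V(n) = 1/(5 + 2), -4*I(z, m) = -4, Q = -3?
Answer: 949947462/62797 ≈ 15127.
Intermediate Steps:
I(z, m) = 1 (I(z, m) = -1/4*(-4) = 1)
V(n) = 1/7
x(w, G) = 1/7
a = -82624/7 (a = 28 + 4*(34*(-87) + 1/7) = 28 + 4*(-2958 + 1/7) = 28 + 4*(-20705/7) = 28 - 82820/7 = -82624/7 ≈ -11803.)
(26932 + 23268/(-17942)) + a = (26932 + 23268/(-17942)) - 82624/7 = (26932 + 23268*(-1/17942)) - 82624/7 = (26932 - 11634/8971) - 82624/7 = 241595338/8971 - 82624/7 = 949947462/62797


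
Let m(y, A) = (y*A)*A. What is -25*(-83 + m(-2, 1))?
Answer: 2125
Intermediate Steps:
m(y, A) = y*A**2 (m(y, A) = (A*y)*A = y*A**2)
-25*(-83 + m(-2, 1)) = -25*(-83 - 2*1**2) = -25*(-83 - 2*1) = -25*(-83 - 2) = -25*(-85) = 2125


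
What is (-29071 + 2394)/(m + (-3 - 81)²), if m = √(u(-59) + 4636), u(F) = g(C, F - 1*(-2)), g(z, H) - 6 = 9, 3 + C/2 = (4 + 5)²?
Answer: -188232912/49782485 + 26677*√4651/49782485 ≈ -3.7446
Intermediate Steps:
C = 156 (C = -6 + 2*(4 + 5)² = -6 + 2*9² = -6 + 2*81 = -6 + 162 = 156)
g(z, H) = 15 (g(z, H) = 6 + 9 = 15)
u(F) = 15
m = √4651 (m = √(15 + 4636) = √4651 ≈ 68.198)
(-29071 + 2394)/(m + (-3 - 81)²) = (-29071 + 2394)/(√4651 + (-3 - 81)²) = -26677/(√4651 + (-84)²) = -26677/(√4651 + 7056) = -26677/(7056 + √4651)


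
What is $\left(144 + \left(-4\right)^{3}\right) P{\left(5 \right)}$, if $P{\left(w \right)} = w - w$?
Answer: $0$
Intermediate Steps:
$P{\left(w \right)} = 0$
$\left(144 + \left(-4\right)^{3}\right) P{\left(5 \right)} = \left(144 + \left(-4\right)^{3}\right) 0 = \left(144 - 64\right) 0 = 80 \cdot 0 = 0$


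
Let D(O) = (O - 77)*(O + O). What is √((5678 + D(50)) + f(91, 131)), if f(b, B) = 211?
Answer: √3189 ≈ 56.471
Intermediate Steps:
D(O) = 2*O*(-77 + O) (D(O) = (-77 + O)*(2*O) = 2*O*(-77 + O))
√((5678 + D(50)) + f(91, 131)) = √((5678 + 2*50*(-77 + 50)) + 211) = √((5678 + 2*50*(-27)) + 211) = √((5678 - 2700) + 211) = √(2978 + 211) = √3189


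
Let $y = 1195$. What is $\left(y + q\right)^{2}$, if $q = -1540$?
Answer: $119025$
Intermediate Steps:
$\left(y + q\right)^{2} = \left(1195 - 1540\right)^{2} = \left(-345\right)^{2} = 119025$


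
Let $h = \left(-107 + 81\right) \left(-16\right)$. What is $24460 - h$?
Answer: $24044$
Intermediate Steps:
$h = 416$ ($h = \left(-26\right) \left(-16\right) = 416$)
$24460 - h = 24460 - 416 = 24044$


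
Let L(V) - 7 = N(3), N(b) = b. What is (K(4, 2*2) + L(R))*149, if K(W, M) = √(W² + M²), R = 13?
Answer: 1490 + 596*√2 ≈ 2332.9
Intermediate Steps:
L(V) = 10 (L(V) = 7 + 3 = 10)
K(W, M) = √(M² + W²)
(K(4, 2*2) + L(R))*149 = (√((2*2)² + 4²) + 10)*149 = (√(4² + 16) + 10)*149 = (√(16 + 16) + 10)*149 = (√32 + 10)*149 = (4*√2 + 10)*149 = (10 + 4*√2)*149 = 1490 + 596*√2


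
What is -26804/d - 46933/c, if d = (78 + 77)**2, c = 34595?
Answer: -410969941/166228975 ≈ -2.4723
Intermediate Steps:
d = 24025 (d = 155**2 = 24025)
-26804/d - 46933/c = -26804/24025 - 46933/34595 = -410969941/166228975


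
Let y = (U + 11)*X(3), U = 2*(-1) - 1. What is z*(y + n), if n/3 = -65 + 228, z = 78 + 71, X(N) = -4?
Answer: 68093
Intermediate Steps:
z = 149
U = -3 (U = -2 - 1 = -3)
y = -32 (y = (-3 + 11)*(-4) = 8*(-4) = -32)
n = 489 (n = 3*(-65 + 228) = 3*163 = 489)
z*(y + n) = 149*(-32 + 489) = 149*457 = 68093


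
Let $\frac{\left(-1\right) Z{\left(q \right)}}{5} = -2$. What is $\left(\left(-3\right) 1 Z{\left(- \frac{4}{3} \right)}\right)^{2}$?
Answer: $900$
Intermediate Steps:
$Z{\left(q \right)} = 10$ ($Z{\left(q \right)} = \left(-5\right) \left(-2\right) = 10$)
$\left(\left(-3\right) 1 Z{\left(- \frac{4}{3} \right)}\right)^{2} = \left(\left(-3\right) 1 \cdot 10\right)^{2} = \left(\left(-3\right) 10\right)^{2} = \left(-30\right)^{2} = 900$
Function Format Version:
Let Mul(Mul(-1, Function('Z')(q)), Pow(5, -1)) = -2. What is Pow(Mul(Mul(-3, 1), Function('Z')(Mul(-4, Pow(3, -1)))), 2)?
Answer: 900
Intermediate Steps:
Function('Z')(q) = 10 (Function('Z')(q) = Mul(-5, -2) = 10)
Pow(Mul(Mul(-3, 1), Function('Z')(Mul(-4, Pow(3, -1)))), 2) = Pow(Mul(Mul(-3, 1), 10), 2) = Pow(Mul(-3, 10), 2) = Pow(-30, 2) = 900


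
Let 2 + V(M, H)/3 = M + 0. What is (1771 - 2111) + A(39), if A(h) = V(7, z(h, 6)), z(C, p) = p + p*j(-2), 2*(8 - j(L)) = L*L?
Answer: -325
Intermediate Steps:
j(L) = 8 - L²/2 (j(L) = 8 - L*L/2 = 8 - L²/2)
z(C, p) = 7*p (z(C, p) = p + p*(8 - ½*(-2)²) = p + p*(8 - ½*4) = p + p*(8 - 2) = p + p*6 = p + 6*p = 7*p)
V(M, H) = -6 + 3*M (V(M, H) = -6 + 3*(M + 0) = -6 + 3*M)
A(h) = 15 (A(h) = -6 + 3*7 = -6 + 21 = 15)
(1771 - 2111) + A(39) = (1771 - 2111) + 15 = -340 + 15 = -325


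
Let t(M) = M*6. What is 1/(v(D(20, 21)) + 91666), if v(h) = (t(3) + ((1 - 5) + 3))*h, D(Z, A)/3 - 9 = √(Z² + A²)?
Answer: 1/93604 ≈ 1.0683e-5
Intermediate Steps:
t(M) = 6*M
D(Z, A) = 27 + 3*√(A² + Z²) (D(Z, A) = 27 + 3*√(Z² + A²) = 27 + 3*√(A² + Z²))
v(h) = 17*h (v(h) = (6*3 + ((1 - 5) + 3))*h = (18 + (-4 + 3))*h = (18 - 1)*h = 17*h)
1/(v(D(20, 21)) + 91666) = 1/(17*(27 + 3*√(21² + 20²)) + 91666) = 1/(17*(27 + 3*√(441 + 400)) + 91666) = 1/(17*(27 + 3*√841) + 91666) = 1/(17*(27 + 3*29) + 91666) = 1/(17*(27 + 87) + 91666) = 1/(17*114 + 91666) = 1/(1938 + 91666) = 1/93604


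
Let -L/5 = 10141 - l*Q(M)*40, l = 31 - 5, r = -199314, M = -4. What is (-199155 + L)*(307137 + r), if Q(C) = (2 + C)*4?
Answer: -31426091580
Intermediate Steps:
Q(C) = 8 + 4*C
l = 26
L = -92305 (L = -5*(10141 - 26*(8 + 4*(-4))*40) = -5*(10141 - 26*(8 - 16)*40) = -5*(10141 - 26*(-8)*40) = -5*(10141 - (-208)*40) = -5*(10141 - 1*(-8320)) = -5*(10141 + 8320) = -5*18461 = -92305)
(-199155 + L)*(307137 + r) = (-199155 - 92305)*(307137 - 199314) = -291460*107823 = -31426091580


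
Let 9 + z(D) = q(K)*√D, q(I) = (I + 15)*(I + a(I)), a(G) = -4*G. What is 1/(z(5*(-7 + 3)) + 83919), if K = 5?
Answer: 2797/234756270 + 2*I*√5/23475627 ≈ 1.1914e-5 + 1.905e-7*I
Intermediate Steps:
q(I) = -3*I*(15 + I) (q(I) = (I + 15)*(I - 4*I) = (15 + I)*(-3*I) = -3*I*(15 + I))
z(D) = -9 - 300*√D (z(D) = -9 + (3*5*(-15 - 1*5))*√D = -9 + (3*5*(-15 - 5))*√D = -9 + (3*5*(-20))*√D = -9 - 300*√D)
1/(z(5*(-7 + 3)) + 83919) = 1/((-9 - 300*√5*√(-7 + 3)) + 83919) = 1/((-9 - 300*2*I*√5) + 83919) = 1/((-9 - 600*I*√5) + 83919) = 1/(83910 - 600*I*√5)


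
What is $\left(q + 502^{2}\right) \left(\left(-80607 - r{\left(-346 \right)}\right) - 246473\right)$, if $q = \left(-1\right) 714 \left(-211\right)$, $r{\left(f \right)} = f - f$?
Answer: $-131701378640$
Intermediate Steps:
$r{\left(f \right)} = 0$
$q = 150654$ ($q = \left(-714\right) \left(-211\right) = 150654$)
$\left(q + 502^{2}\right) \left(\left(-80607 - r{\left(-346 \right)}\right) - 246473\right) = \left(150654 + 502^{2}\right) \left(\left(-80607 - 0\right) - 246473\right) = \left(150654 + 252004\right) \left(\left(-80607 + 0\right) - 246473\right) = 402658 \left(-80607 - 246473\right) = 402658 \left(-327080\right) = -131701378640$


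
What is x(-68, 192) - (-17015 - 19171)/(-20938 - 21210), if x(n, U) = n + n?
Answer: -2884157/21074 ≈ -136.86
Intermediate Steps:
x(n, U) = 2*n
x(-68, 192) - (-17015 - 19171)/(-20938 - 21210) = 2*(-68) - (-17015 - 19171)/(-20938 - 21210) = -136 - (-36186)/(-42148) = -136 - (-36186)*(-1)/42148 = -136 - 1*18093/21074 = -136 - 18093/21074 = -2884157/21074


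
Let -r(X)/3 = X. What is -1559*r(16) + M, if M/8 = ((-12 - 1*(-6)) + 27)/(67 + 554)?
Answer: 15490280/207 ≈ 74832.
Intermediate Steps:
r(X) = -3*X
M = 56/207 (M = 8*(((-12 - 1*(-6)) + 27)/(67 + 554)) = 8*(((-12 + 6) + 27)/621) = 8*((-6 + 27)*(1/621)) = 8*(21*(1/621)) = 8*(7/207) = 56/207 ≈ 0.27053)
-1559*r(16) + M = -(-4677)*16 + 56/207 = -1559*(-48) + 56/207 = 74832 + 56/207 = 15490280/207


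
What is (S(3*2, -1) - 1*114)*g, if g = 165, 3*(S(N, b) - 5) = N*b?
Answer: -18315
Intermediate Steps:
S(N, b) = 5 + N*b/3 (S(N, b) = 5 + (N*b)/3 = 5 + N*b/3)
(S(3*2, -1) - 1*114)*g = ((5 + (⅓)*(3*2)*(-1)) - 1*114)*165 = ((5 + (⅓)*6*(-1)) - 114)*165 = ((5 - 2) - 114)*165 = (3 - 114)*165 = -111*165 = -18315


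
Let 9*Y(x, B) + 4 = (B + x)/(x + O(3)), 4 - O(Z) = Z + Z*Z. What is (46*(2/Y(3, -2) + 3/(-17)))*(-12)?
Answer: 293112/119 ≈ 2463.1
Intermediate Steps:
O(Z) = 4 - Z - Z² (O(Z) = 4 - (Z + Z*Z) = 4 - (Z + Z²) = 4 + (-Z - Z²) = 4 - Z - Z²)
Y(x, B) = -4/9 + (B + x)/(9*(-8 + x)) (Y(x, B) = -4/9 + ((B + x)/(x + (4 - 1*3 - 1*3²)))/9 = -4/9 + ((B + x)/(x + (4 - 3 - 1*9)))/9 = -4/9 + ((B + x)/(x + (4 - 3 - 9)))/9 = -4/9 + ((B + x)/(x - 8))/9 = -4/9 + ((B + x)/(-8 + x))/9 = -4/9 + (B + x)/(9*(-8 + x)))
(46*(2/Y(3, -2) + 3/(-17)))*(-12) = (46*(2/(((32 - 2 - 3*3)/(9*(-8 + 3)))) + 3/(-17)))*(-12) = (46*(2/(((⅑)*(32 - 2 - 9)/(-5))) + 3*(-1/17)))*(-12) = (46*(2/(((⅑)*(-⅕)*21)) - 3/17))*(-12) = (46*(2/(-7/15) - 3/17))*(-12) = (46*(2*(-15/7) - 3/17))*(-12) = (46*(-30/7 - 3/17))*(-12) = (46*(-531/119))*(-12) = -24426/119*(-12) = 293112/119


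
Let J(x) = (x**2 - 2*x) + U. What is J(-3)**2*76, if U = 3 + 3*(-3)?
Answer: 6156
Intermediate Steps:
U = -6 (U = 3 - 9 = -6)
J(x) = -6 + x**2 - 2*x (J(x) = (x**2 - 2*x) - 6 = -6 + x**2 - 2*x)
J(-3)**2*76 = (-6 + (-3)**2 - 2*(-3))**2*76 = (-6 + 9 + 6)**2*76 = 9**2*76 = 81*76 = 6156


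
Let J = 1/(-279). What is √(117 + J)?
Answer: √1011902/93 ≈ 10.816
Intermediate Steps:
J = -1/279 ≈ -0.0035842
√(117 + J) = √(117 - 1/279) = √(32642/279) = √1011902/93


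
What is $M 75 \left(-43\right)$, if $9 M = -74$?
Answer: $\frac{79550}{3} \approx 26517.0$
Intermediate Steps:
$M = - \frac{74}{9}$ ($M = \frac{1}{9} \left(-74\right) = - \frac{74}{9} \approx -8.2222$)
$M 75 \left(-43\right) = \left(- \frac{74}{9}\right) 75 \left(-43\right) = \left(- \frac{1850}{3}\right) \left(-43\right) = \frac{79550}{3}$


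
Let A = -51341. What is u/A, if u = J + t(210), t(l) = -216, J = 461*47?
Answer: -21451/51341 ≈ -0.41781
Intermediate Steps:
J = 21667
u = 21451 (u = 21667 - 216 = 21451)
u/A = 21451/(-51341) = 21451*(-1/51341) = -21451/51341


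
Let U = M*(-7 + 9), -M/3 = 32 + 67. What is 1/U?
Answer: -1/594 ≈ -0.0016835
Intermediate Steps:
M = -297 (M = -3*(32 + 67) = -3*99 = -297)
U = -594 (U = -297*(-7 + 9) = -297*2 = -594)
1/U = 1/(-594) = -1/594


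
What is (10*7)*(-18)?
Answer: -1260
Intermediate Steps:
(10*7)*(-18) = 70*(-18) = -1260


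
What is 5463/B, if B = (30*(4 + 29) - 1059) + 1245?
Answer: 1821/392 ≈ 4.6454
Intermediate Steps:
B = 1176 (B = (30*33 - 1059) + 1245 = (990 - 1059) + 1245 = -69 + 1245 = 1176)
5463/B = 5463/1176 = 5463*(1/1176) = 1821/392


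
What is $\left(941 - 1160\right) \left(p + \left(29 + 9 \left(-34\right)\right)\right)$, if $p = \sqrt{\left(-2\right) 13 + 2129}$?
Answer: $60663 - 219 \sqrt{2103} \approx 50620.0$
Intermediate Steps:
$p = \sqrt{2103}$ ($p = \sqrt{-26 + 2129} = \sqrt{2103} \approx 45.858$)
$\left(941 - 1160\right) \left(p + \left(29 + 9 \left(-34\right)\right)\right) = \left(941 - 1160\right) \left(\sqrt{2103} + \left(29 + 9 \left(-34\right)\right)\right) = - 219 \left(\sqrt{2103} + \left(29 - 306\right)\right) = - 219 \left(\sqrt{2103} - 277\right) = - 219 \left(-277 + \sqrt{2103}\right) = 60663 - 219 \sqrt{2103}$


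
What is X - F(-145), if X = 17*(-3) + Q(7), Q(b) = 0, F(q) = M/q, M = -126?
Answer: -7521/145 ≈ -51.869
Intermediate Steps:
F(q) = -126/q
X = -51 (X = 17*(-3) + 0 = -51 + 0 = -51)
X - F(-145) = -51 - (-126)/(-145) = -51 - (-126)*(-1)/145 = -51 - 1*126/145 = -51 - 126/145 = -7521/145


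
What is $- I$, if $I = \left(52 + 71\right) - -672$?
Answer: $-795$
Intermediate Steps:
$I = 795$ ($I = 123 + 672 = 795$)
$- I = \left(-1\right) 795 = -795$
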